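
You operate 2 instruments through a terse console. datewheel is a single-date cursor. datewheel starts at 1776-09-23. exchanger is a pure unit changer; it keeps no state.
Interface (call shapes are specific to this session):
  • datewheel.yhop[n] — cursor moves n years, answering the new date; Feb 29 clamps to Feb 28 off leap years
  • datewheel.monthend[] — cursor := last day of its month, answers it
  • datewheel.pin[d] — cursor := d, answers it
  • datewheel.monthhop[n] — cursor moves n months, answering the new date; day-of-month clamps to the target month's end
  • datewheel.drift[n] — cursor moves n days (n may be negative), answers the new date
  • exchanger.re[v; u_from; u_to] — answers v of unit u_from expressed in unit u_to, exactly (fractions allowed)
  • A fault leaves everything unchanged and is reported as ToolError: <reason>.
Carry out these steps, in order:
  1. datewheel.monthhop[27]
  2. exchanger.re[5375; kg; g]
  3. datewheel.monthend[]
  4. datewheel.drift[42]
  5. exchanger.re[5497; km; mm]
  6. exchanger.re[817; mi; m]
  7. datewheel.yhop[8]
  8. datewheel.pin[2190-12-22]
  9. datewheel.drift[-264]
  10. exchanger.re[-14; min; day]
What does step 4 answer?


-- 1. datewheel.monthhop(n→27) : 1778-12-23
-- 2. exchanger.re(v→5375, u_from→kg, u_to→g) : 5375000
-- 3. datewheel.monthend() : 1778-12-31
-- 4. datewheel.drift(n→42) : 1779-02-11
-- 5. exchanger.re(v→5497, u_from→km, u_to→mm) : 5497000000
-- 6. exchanger.re(v→817, u_from→mi, u_to→m) : 164354256/125
-- 7. datewheel.yhop(n→8) : 1787-02-11
-- 8. datewheel.pin(d→2190-12-22) : 2190-12-22
-- 9. datewheel.drift(n→-264) : 2190-04-02
-- 10. exchanger.re(v→-14, u_from→min, u_to→day) : -7/720

Answer: 1779-02-11


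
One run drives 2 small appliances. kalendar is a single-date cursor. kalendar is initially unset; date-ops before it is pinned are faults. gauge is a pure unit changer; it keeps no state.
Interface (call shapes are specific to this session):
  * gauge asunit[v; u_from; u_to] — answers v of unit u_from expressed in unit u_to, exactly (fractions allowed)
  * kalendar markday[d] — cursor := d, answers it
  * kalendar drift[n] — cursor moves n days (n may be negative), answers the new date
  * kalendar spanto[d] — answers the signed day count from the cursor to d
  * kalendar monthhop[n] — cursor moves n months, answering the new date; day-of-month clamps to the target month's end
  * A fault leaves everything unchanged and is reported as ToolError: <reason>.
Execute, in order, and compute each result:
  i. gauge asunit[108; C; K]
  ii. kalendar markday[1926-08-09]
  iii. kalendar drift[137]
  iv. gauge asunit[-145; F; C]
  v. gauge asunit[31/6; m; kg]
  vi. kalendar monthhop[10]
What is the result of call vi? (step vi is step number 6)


Answer: 1927-10-24

Derivation:
Act: gauge asunit[108; C; K]
Obs: 7623/20
Act: kalendar markday[1926-08-09]
Obs: 1926-08-09
Act: kalendar drift[137]
Obs: 1926-12-24
Act: gauge asunit[-145; F; C]
Obs: -295/3
Act: gauge asunit[31/6; m; kg]
Obs: ToolError: incompatible units
Act: kalendar monthhop[10]
Obs: 1927-10-24


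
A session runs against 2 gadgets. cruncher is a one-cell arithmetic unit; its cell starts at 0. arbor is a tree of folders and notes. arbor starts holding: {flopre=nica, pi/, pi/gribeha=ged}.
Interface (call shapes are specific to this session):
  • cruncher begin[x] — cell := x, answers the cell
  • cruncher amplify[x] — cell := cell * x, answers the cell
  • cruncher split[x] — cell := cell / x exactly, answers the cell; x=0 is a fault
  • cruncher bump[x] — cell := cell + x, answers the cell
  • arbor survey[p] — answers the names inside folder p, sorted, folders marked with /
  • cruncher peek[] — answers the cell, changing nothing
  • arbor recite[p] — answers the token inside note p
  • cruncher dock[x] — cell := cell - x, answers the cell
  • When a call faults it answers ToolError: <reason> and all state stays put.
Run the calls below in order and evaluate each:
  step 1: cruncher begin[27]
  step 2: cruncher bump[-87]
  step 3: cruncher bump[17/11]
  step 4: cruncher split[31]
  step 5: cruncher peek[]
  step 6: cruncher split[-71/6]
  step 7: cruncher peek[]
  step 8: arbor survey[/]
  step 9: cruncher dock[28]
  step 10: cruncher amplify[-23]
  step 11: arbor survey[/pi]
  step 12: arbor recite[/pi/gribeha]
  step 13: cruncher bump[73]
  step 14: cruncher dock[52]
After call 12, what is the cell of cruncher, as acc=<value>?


Then cruncher begin on x='27', and get 27.
Then cruncher bump on x='-87', → -60.
Invoking cruncher bump on x='17/11': -643/11.
Using cruncher split on x='31', yielding -643/341.
I run cruncher peek(), → -643/341.
I try cruncher split on x='-71/6', which returns 3858/24211.
Invoking cruncher peek: 3858/24211.
Using arbor survey on p='/', giving [flopre, pi/].
I try cruncher dock on x='28', → -674050/24211.
Invoking cruncher amplify on x='-23', and get 15503150/24211.
I invoke arbor survey on p='/pi', and see [gribeha].
I call arbor recite on p='/pi/gribeha', — result: ged.
Now I run cruncher bump on x='73', → 17270553/24211.
Calling cruncher dock on x='52', and get 16011581/24211.

Answer: acc=15503150/24211


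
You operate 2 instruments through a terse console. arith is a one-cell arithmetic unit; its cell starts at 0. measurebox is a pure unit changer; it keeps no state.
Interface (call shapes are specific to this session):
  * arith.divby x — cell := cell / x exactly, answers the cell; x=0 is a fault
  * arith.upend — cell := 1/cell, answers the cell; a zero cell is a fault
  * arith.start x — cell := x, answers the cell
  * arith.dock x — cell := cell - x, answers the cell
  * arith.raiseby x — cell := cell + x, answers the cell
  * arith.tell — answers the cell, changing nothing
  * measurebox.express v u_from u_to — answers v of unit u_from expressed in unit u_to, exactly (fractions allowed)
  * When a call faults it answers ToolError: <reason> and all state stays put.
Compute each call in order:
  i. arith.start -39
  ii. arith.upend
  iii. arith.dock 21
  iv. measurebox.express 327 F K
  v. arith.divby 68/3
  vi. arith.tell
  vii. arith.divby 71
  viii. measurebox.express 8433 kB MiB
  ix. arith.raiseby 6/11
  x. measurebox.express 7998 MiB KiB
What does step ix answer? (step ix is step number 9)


Answer: 91891/172601

Derivation:
I try arith.start(x→-39), → -39.
Then arith.upend, and see -1/39.
Then arith.dock(x→21), → -820/39.
Next I call measurebox.express(v→327, u_from→F, u_to→K), giving 78667/180.
I invoke arith.divby(x→68/3), which returns -205/221.
I invoke arith.tell, which returns -205/221.
Using arith.divby(x→71), and observe -205/15691.
I call measurebox.express(v→8433, u_from→kB, u_to→MiB), which returns 1054125/131072.
Using arith.raiseby(x→6/11), and get 91891/172601.
I call measurebox.express(v→7998, u_from→MiB, u_to→KiB), and see 8189952.


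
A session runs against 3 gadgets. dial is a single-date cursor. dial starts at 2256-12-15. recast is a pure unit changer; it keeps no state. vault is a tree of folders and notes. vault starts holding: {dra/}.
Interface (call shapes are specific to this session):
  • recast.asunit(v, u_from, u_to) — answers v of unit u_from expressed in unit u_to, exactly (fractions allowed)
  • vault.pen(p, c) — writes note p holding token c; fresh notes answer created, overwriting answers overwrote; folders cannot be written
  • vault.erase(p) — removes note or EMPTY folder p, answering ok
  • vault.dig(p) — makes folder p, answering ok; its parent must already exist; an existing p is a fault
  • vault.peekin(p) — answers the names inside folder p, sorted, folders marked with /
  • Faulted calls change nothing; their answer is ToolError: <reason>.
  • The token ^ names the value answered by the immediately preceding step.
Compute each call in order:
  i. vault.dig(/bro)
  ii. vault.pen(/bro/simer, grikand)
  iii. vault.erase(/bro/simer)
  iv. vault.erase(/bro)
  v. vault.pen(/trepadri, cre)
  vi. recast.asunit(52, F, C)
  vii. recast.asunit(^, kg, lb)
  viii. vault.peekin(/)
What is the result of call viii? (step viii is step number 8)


I call vault.dig(p→/bro), giving ok.
Calling vault.pen(p→/bro/simer, c→grikand), → created.
Invoking vault.erase(p→/bro/simer), and see ok.
I call vault.erase(p→/bro), giving ok.
Using vault.pen(p→/trepadri, c→cre), and get created.
I call recast.asunit(v→52, u_from→F, u_to→C), yielding 100/9.
I call recast.asunit(v→^, u_from→kg, u_to→lb), and get 10000000000/408233133.
Next I call vault.peekin(p→/), → [dra/, trepadri].

Answer: [dra/, trepadri]


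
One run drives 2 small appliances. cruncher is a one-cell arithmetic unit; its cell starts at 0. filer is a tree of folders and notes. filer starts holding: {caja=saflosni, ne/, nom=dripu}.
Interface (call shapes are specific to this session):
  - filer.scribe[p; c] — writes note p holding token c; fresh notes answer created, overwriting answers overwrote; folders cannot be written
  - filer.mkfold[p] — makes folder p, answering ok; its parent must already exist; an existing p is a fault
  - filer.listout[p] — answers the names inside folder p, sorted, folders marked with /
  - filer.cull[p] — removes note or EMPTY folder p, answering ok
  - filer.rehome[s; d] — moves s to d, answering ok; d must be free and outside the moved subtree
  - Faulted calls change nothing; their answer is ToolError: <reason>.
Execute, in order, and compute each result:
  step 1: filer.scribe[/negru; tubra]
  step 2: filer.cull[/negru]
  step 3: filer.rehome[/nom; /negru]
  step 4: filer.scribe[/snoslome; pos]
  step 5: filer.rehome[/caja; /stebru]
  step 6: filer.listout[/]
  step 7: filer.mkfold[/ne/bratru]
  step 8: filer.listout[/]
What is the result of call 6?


% 1. filer.scribe(p=/negru, c=tubra) => created
% 2. filer.cull(p=/negru) => ok
% 3. filer.rehome(s=/nom, d=/negru) => ok
% 4. filer.scribe(p=/snoslome, c=pos) => created
% 5. filer.rehome(s=/caja, d=/stebru) => ok
% 6. filer.listout(p=/) => [ne/, negru, snoslome, stebru]
% 7. filer.mkfold(p=/ne/bratru) => ok
% 8. filer.listout(p=/) => [ne/, negru, snoslome, stebru]

Answer: [ne/, negru, snoslome, stebru]


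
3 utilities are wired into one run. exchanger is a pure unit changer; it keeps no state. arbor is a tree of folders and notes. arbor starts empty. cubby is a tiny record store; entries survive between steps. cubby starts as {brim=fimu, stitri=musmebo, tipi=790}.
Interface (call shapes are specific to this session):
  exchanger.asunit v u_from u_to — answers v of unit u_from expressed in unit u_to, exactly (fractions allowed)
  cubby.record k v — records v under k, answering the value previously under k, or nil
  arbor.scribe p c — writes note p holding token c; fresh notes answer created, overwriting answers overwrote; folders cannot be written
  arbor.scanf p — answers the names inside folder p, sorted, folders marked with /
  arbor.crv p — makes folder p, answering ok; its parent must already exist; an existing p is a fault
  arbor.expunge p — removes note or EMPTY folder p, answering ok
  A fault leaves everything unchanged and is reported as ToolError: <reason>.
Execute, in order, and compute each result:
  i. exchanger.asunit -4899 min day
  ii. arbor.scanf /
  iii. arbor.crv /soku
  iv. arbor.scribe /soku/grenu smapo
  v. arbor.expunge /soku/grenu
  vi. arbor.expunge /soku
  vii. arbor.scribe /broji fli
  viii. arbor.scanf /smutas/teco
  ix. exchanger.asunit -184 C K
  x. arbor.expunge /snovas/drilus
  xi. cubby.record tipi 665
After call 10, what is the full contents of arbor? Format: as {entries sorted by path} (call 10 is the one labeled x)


Answer: {broji=fli}

Derivation:
Using exchanger.asunit on v=-4899, u_from=min, u_to=day, and get -1633/480.
Invoking arbor.scanf on p=/, giving [].
Using arbor.crv on p=/soku, and get ok.
I run arbor.scribe on p=/soku/grenu, c=smapo, giving created.
I run arbor.expunge on p=/soku/grenu: ok.
Calling arbor.expunge on p=/soku, and get ok.
I invoke arbor.scribe on p=/broji, c=fli, and see created.
Now I run arbor.scanf on p=/smutas/teco, yielding ToolError: not found.
I use exchanger.asunit on v=-184, u_from=C, u_to=K: 1783/20.
Then arbor.expunge on p=/snovas/drilus, and get ToolError: not found.
Next I call cubby.record on k=tipi, v=665, yielding 790.


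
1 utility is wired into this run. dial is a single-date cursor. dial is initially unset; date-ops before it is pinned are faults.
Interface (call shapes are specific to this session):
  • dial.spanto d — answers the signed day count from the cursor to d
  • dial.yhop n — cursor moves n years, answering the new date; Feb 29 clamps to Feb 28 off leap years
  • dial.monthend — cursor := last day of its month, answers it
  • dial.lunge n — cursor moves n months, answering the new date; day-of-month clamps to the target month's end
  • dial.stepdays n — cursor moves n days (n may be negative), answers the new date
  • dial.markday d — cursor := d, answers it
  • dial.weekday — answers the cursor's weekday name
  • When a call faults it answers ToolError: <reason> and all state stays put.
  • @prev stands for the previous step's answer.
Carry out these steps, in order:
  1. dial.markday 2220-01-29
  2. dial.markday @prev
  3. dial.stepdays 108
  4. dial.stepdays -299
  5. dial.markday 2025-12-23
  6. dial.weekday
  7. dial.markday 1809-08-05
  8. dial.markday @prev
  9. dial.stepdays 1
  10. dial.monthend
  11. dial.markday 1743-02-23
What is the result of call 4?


Answer: 2219-07-22

Derivation:
·→ dial.markday(2220-01-29)
·← 2220-01-29
·→ dial.markday(@prev)
·← 2220-01-29
·→ dial.stepdays(108)
·← 2220-05-16
·→ dial.stepdays(-299)
·← 2219-07-22
·→ dial.markday(2025-12-23)
·← 2025-12-23
·→ dial.weekday()
·← Tuesday
·→ dial.markday(1809-08-05)
·← 1809-08-05
·→ dial.markday(@prev)
·← 1809-08-05
·→ dial.stepdays(1)
·← 1809-08-06
·→ dial.monthend()
·← 1809-08-31
·→ dial.markday(1743-02-23)
·← 1743-02-23


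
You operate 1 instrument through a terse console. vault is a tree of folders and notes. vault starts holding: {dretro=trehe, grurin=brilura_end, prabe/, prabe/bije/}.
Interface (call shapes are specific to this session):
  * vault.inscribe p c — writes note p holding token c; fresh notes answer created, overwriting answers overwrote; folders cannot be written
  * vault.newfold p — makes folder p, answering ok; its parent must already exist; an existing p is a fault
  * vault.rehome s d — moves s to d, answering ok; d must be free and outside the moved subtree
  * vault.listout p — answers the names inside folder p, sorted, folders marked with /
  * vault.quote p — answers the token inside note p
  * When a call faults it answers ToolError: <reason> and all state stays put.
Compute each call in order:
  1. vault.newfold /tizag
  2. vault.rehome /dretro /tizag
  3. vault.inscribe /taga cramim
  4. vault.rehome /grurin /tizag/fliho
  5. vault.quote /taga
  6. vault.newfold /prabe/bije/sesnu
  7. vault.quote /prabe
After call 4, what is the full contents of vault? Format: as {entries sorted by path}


Answer: {dretro=trehe, prabe/, prabe/bije/, taga=cramim, tizag/, tizag/fliho=brilura_end}

Derivation:
! 1. newfold(p='/tizag') == ok
! 2. rehome(s='/dretro', d='/tizag') == ToolError: exists
! 3. inscribe(p='/taga', c='cramim') == created
! 4. rehome(s='/grurin', d='/tizag/fliho') == ok
! 5. quote(p='/taga') == cramim
! 6. newfold(p='/prabe/bije/sesnu') == ok
! 7. quote(p='/prabe') == ToolError: is a directory


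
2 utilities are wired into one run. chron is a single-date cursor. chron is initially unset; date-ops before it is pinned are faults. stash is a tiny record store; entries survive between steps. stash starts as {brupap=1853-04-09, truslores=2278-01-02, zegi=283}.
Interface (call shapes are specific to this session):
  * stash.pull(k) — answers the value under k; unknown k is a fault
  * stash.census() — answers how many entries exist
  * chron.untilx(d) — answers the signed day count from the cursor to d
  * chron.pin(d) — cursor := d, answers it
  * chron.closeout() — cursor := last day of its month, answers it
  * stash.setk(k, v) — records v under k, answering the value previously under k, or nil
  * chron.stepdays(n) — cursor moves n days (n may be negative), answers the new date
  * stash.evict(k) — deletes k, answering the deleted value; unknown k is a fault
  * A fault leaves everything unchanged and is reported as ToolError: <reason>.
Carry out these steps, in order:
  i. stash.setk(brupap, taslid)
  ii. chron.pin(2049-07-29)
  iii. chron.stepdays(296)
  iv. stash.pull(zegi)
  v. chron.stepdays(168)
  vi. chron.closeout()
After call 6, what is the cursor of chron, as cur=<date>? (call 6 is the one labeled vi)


Answer: cur=2050-11-30

Derivation:
>> setk(k→brupap, v→taslid)
<< 1853-04-09
>> pin(d→2049-07-29)
<< 2049-07-29
>> stepdays(n→296)
<< 2050-05-21
>> pull(k→zegi)
<< 283
>> stepdays(n→168)
<< 2050-11-05
>> closeout()
<< 2050-11-30


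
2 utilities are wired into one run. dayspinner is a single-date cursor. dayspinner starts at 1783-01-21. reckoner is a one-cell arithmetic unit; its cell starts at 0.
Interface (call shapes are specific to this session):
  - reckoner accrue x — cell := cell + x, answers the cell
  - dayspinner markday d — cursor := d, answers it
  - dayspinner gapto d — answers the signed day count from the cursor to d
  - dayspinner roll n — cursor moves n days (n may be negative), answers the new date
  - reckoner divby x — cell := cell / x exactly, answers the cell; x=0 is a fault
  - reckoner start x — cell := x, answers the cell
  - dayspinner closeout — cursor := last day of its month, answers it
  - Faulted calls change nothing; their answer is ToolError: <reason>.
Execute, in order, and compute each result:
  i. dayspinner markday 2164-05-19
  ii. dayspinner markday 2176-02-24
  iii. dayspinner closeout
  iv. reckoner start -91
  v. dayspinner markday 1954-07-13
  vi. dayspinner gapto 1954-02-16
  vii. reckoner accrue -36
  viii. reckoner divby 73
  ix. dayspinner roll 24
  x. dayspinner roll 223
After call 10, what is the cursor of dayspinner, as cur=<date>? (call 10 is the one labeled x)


# 1. dayspinner markday(d='2164-05-19') => 2164-05-19
# 2. dayspinner markday(d='2176-02-24') => 2176-02-24
# 3. dayspinner closeout() => 2176-02-29
# 4. reckoner start(x='-91') => -91
# 5. dayspinner markday(d='1954-07-13') => 1954-07-13
# 6. dayspinner gapto(d='1954-02-16') => -147
# 7. reckoner accrue(x='-36') => -127
# 8. reckoner divby(x='73') => -127/73
# 9. dayspinner roll(n='24') => 1954-08-06
# 10. dayspinner roll(n='223') => 1955-03-17

Answer: cur=1955-03-17


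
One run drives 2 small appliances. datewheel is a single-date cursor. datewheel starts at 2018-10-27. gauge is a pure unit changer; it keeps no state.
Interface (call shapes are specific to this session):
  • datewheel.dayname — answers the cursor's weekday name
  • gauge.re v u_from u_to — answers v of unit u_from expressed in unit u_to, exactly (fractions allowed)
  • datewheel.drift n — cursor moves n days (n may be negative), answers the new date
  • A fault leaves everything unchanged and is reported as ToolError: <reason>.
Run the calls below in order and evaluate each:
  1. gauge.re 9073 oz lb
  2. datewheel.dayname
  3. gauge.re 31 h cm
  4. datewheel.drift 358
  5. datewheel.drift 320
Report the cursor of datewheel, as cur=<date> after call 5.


-- 1. gauge.re(v='9073', u_from='oz', u_to='lb') : 9073/16
-- 2. datewheel.dayname() : Saturday
-- 3. gauge.re(v='31', u_from='h', u_to='cm') : ToolError: incompatible units
-- 4. datewheel.drift(n='358') : 2019-10-20
-- 5. datewheel.drift(n='320') : 2020-09-04

Answer: cur=2020-09-04


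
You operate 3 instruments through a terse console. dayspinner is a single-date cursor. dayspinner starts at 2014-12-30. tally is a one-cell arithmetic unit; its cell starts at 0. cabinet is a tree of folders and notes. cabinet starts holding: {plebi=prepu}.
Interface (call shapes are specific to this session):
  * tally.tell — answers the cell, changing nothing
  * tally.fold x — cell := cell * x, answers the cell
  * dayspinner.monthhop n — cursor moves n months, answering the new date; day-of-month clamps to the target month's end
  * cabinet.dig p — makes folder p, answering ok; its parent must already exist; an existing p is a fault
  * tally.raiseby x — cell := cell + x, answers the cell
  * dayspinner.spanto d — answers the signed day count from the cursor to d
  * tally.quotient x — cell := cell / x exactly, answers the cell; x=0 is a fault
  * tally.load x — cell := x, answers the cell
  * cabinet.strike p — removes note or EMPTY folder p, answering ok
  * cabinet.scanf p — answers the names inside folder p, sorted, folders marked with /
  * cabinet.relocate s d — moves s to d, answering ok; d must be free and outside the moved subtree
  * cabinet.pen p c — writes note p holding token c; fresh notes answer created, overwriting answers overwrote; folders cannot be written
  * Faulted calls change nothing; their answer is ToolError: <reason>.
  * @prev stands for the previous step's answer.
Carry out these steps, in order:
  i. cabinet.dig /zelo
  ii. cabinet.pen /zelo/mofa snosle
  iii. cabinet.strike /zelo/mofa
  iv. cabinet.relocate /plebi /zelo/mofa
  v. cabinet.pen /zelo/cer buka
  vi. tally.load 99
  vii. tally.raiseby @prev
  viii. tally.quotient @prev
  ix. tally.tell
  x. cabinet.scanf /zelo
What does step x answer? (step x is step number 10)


Answer: [cer, mofa]

Derivation:
Now I run cabinet.dig with /zelo, and get ok.
I run cabinet.pen with /zelo/mofa, snosle, — result: created.
I call cabinet.strike with /zelo/mofa, yielding ok.
I use cabinet.relocate with /plebi, /zelo/mofa, and get ok.
Next I call cabinet.pen with /zelo/cer, buka, yielding created.
I invoke tally.load with 99, yielding 99.
I try tally.raiseby with @prev, and get 198.
Using tally.quotient with @prev, yielding 1.
Now I run tally.tell(), → 1.
Next I call cabinet.scanf with /zelo, and see [cer, mofa].


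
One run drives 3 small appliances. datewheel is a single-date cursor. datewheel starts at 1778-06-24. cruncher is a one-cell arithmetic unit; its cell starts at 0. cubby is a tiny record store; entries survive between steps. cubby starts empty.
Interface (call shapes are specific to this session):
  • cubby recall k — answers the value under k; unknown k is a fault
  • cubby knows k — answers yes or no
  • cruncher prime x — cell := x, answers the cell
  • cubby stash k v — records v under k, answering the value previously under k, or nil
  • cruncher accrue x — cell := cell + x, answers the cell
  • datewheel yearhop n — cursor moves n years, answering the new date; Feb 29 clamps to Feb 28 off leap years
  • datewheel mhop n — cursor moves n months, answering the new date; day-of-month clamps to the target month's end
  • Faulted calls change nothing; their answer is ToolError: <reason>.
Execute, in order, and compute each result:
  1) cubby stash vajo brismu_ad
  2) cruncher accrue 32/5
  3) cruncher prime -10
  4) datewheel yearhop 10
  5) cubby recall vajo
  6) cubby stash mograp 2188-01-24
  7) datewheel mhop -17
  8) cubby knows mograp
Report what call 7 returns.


;; cubby stash(vajo, brismu_ad) => nil
;; cruncher accrue(32/5) => 32/5
;; cruncher prime(-10) => -10
;; datewheel yearhop(10) => 1788-06-24
;; cubby recall(vajo) => brismu_ad
;; cubby stash(mograp, 2188-01-24) => nil
;; datewheel mhop(-17) => 1787-01-24
;; cubby knows(mograp) => yes

Answer: 1787-01-24


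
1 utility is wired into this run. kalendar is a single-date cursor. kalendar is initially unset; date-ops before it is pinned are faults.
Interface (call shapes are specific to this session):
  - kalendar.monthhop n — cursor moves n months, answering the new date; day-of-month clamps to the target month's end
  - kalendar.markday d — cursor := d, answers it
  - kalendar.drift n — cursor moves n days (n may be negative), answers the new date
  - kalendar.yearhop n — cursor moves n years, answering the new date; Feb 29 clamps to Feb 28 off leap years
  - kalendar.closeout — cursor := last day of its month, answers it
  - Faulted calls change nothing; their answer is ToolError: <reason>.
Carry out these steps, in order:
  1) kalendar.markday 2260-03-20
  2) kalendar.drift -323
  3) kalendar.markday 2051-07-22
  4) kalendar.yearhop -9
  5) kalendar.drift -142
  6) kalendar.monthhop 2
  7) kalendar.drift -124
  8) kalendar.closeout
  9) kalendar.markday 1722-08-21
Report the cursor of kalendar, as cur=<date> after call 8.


I invoke kalendar.markday with 2260-03-20, giving 2260-03-20.
I invoke kalendar.drift with -323, yielding 2259-05-02.
I try kalendar.markday with 2051-07-22, which returns 2051-07-22.
Now I run kalendar.yearhop with -9: 2042-07-22.
I use kalendar.drift with -142, which returns 2042-03-02.
Next I call kalendar.monthhop with 2, and observe 2042-05-02.
Now I run kalendar.drift with -124, → 2041-12-29.
I run kalendar.closeout(), giving 2041-12-31.
I invoke kalendar.markday with 1722-08-21, — result: 1722-08-21.

Answer: cur=2041-12-31


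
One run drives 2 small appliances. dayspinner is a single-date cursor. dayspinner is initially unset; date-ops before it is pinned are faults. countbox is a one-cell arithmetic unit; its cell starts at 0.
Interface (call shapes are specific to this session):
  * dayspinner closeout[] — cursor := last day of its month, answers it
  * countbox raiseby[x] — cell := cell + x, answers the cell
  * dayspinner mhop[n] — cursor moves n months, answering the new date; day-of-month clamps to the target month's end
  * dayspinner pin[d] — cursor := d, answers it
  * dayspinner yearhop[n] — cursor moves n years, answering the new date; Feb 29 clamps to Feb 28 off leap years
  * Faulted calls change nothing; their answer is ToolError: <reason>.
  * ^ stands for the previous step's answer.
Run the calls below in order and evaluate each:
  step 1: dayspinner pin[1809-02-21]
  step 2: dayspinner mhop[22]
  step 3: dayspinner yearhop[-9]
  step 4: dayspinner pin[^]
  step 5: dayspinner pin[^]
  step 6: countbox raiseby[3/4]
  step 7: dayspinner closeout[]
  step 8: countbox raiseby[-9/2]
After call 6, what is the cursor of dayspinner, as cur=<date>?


Answer: cur=1801-12-21

Derivation:
·→ dayspinner pin(1809-02-21)
·← 1809-02-21
·→ dayspinner mhop(22)
·← 1810-12-21
·→ dayspinner yearhop(-9)
·← 1801-12-21
·→ dayspinner pin(^)
·← 1801-12-21
·→ dayspinner pin(^)
·← 1801-12-21
·→ countbox raiseby(3/4)
·← 3/4
·→ dayspinner closeout()
·← 1801-12-31
·→ countbox raiseby(-9/2)
·← -15/4


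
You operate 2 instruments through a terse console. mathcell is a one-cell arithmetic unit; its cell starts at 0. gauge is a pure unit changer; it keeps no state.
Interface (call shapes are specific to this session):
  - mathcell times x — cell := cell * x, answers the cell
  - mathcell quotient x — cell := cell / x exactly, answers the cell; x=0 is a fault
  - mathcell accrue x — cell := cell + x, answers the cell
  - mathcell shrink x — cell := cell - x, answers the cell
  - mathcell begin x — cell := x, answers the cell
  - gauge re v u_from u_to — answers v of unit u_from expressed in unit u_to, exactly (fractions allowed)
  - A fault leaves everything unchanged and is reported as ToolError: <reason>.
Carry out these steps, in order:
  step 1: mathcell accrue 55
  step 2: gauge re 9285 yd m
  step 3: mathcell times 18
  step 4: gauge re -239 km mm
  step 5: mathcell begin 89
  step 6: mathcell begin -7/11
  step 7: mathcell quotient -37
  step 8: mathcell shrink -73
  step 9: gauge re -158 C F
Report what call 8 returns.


>>> mathcell accrue 55
[out] 55
>>> gauge re 9285 yd m
[out] 2122551/250
>>> mathcell times 18
[out] 990
>>> gauge re -239 km mm
[out] -239000000
>>> mathcell begin 89
[out] 89
>>> mathcell begin -7/11
[out] -7/11
>>> mathcell quotient -37
[out] 7/407
>>> mathcell shrink -73
[out] 29718/407
>>> gauge re -158 C F
[out] -1262/5

Answer: 29718/407


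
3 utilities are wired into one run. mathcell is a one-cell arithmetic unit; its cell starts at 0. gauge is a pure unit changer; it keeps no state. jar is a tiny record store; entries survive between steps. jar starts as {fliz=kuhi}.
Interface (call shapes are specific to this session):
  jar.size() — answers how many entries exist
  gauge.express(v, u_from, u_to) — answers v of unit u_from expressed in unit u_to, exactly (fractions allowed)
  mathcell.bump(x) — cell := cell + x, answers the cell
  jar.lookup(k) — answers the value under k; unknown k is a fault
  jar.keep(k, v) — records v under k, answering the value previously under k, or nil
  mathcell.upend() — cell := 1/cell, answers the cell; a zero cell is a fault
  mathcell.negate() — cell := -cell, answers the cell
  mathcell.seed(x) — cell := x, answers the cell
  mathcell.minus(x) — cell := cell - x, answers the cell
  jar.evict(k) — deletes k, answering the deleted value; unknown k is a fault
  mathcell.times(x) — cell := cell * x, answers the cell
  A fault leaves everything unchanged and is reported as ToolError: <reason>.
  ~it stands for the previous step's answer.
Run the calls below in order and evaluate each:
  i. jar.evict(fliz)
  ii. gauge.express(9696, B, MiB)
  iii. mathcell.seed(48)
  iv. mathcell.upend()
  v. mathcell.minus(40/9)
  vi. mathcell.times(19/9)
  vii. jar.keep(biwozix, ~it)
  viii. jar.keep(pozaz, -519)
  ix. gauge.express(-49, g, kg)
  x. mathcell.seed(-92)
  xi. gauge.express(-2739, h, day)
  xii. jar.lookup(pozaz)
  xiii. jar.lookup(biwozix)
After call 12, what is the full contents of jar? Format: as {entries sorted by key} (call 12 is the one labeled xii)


Act: evict[k→fliz]
Obs: kuhi
Act: express[v→9696; u_from→B; u_to→MiB]
Obs: 303/32768
Act: seed[x→48]
Obs: 48
Act: upend[]
Obs: 1/48
Act: minus[x→40/9]
Obs: -637/144
Act: times[x→19/9]
Obs: -12103/1296
Act: keep[k→biwozix; v→~it]
Obs: nil
Act: keep[k→pozaz; v→-519]
Obs: nil
Act: express[v→-49; u_from→g; u_to→kg]
Obs: -49/1000
Act: seed[x→-92]
Obs: -92
Act: express[v→-2739; u_from→h; u_to→day]
Obs: -913/8
Act: lookup[k→pozaz]
Obs: -519
Act: lookup[k→biwozix]
Obs: -12103/1296

Answer: {biwozix=-12103/1296, pozaz=-519}


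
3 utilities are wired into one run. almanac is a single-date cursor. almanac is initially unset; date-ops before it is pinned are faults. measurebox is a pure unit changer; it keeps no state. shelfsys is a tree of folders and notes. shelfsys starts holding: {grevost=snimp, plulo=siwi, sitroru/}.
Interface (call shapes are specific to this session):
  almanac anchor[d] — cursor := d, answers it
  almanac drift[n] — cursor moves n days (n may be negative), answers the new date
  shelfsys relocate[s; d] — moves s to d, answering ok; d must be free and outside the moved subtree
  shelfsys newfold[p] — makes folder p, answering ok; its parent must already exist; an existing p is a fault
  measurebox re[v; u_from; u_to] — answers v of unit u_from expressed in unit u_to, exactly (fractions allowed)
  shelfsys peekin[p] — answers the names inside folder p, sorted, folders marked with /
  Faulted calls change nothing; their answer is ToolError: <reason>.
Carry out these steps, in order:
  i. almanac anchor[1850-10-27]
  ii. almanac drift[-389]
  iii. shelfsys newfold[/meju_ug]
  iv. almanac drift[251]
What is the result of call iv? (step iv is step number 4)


Answer: 1850-06-11

Derivation:
==> almanac anchor(d='1850-10-27')
<== 1850-10-27
==> almanac drift(n='-389')
<== 1849-10-03
==> shelfsys newfold(p='/meju_ug')
<== ok
==> almanac drift(n='251')
<== 1850-06-11


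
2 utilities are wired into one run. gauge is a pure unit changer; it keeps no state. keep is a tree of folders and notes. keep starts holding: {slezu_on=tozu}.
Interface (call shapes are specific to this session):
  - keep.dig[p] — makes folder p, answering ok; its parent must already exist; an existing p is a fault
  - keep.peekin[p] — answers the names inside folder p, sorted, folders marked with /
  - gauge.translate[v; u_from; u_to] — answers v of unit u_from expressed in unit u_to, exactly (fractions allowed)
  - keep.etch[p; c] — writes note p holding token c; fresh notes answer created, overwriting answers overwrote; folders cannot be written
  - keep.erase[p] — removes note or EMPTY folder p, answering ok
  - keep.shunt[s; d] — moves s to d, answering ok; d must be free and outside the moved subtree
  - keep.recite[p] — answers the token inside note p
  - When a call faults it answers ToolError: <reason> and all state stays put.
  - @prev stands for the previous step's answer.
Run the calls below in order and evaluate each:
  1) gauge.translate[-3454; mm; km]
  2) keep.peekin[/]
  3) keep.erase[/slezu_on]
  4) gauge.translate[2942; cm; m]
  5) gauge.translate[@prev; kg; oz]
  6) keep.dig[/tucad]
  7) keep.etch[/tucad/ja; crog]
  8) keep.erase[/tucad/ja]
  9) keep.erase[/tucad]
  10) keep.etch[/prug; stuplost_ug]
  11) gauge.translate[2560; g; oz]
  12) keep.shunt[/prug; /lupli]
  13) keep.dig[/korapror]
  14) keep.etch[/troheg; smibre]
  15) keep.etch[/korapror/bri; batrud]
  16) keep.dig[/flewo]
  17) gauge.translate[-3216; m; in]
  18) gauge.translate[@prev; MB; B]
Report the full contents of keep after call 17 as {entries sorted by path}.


Answer: {flewo/, korapror/, korapror/bri=batrud, lupli=stuplost_ug, troheg=smibre}

Derivation:
>>> translate v=-3454 u_from=mm u_to=km
= -1727/500000
>>> peekin p=/
= [slezu_on]
>>> erase p=/slezu_on
= ok
>>> translate v=2942 u_from=cm u_to=m
= 1471/50
>>> translate v=@prev u_from=kg u_to=oz
= 47072000000/45359237
>>> dig p=/tucad
= ok
>>> etch p=/tucad/ja c=crog
= created
>>> erase p=/tucad/ja
= ok
>>> erase p=/tucad
= ok
>>> etch p=/prug c=stuplost_ug
= created
>>> translate v=2560 u_from=g u_to=oz
= 4096000000/45359237
>>> shunt s=/prug d=/lupli
= ok
>>> dig p=/korapror
= ok
>>> etch p=/troheg c=smibre
= created
>>> etch p=/korapror/bri c=batrud
= created
>>> dig p=/flewo
= ok
>>> translate v=-3216 u_from=m u_to=in
= -16080000/127
>>> translate v=@prev u_from=MB u_to=B
= -16080000000000/127


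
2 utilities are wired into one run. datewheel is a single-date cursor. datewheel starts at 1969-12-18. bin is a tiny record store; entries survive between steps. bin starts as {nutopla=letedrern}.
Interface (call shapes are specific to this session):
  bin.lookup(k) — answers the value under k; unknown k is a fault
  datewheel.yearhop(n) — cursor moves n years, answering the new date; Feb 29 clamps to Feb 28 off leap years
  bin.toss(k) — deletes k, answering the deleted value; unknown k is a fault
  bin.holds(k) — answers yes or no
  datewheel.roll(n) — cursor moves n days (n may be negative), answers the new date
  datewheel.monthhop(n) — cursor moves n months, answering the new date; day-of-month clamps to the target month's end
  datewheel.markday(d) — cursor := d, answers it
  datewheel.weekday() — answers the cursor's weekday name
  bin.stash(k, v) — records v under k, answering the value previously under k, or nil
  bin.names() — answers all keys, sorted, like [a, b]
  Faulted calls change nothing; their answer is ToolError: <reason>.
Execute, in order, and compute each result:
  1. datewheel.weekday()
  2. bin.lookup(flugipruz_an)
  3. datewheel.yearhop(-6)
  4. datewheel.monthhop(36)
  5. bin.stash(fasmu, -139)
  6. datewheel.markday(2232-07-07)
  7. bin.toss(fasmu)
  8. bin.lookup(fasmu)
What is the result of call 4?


Answer: 1966-12-18

Derivation:
Step: weekday[]
Result: Thursday
Step: lookup[flugipruz_an]
Result: ToolError: no such key flugipruz_an
Step: yearhop[-6]
Result: 1963-12-18
Step: monthhop[36]
Result: 1966-12-18
Step: stash[fasmu; -139]
Result: nil
Step: markday[2232-07-07]
Result: 2232-07-07
Step: toss[fasmu]
Result: -139
Step: lookup[fasmu]
Result: ToolError: no such key fasmu


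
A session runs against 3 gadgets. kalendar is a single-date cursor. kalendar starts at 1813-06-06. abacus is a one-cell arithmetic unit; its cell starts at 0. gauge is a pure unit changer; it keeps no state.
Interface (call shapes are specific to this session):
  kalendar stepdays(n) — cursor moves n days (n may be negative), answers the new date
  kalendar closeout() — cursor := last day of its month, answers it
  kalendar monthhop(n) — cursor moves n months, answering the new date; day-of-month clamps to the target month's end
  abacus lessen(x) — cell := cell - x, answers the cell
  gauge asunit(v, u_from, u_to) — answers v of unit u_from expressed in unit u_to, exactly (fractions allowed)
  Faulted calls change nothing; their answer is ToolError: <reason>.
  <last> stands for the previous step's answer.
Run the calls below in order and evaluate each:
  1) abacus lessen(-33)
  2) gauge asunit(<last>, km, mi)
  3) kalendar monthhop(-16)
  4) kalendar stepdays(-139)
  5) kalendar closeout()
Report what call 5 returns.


Answer: 1811-09-30

Derivation:
I invoke abacus lessen with x: -33, — result: 33.
Then gauge asunit with v: <last>, u_from: km, u_to: mi, and get 15625/762.
Using kalendar monthhop with n: -16, — result: 1812-02-06.
I invoke kalendar stepdays with n: -139, and get 1811-09-20.
Invoking kalendar closeout(), giving 1811-09-30.


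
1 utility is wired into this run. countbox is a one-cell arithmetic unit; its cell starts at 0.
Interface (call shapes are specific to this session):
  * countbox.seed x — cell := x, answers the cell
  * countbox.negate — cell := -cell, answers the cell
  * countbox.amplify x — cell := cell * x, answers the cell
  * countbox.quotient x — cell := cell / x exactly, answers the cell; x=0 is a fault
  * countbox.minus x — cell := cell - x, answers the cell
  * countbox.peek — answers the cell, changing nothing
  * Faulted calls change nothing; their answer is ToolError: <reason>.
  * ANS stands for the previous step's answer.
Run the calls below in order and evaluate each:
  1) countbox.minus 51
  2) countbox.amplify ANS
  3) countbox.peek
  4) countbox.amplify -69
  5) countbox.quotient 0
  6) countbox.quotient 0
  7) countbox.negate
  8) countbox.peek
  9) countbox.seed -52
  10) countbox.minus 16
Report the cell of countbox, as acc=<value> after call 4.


Answer: acc=-179469

Derivation:
# 1. countbox.minus(x=51) : -51
# 2. countbox.amplify(x=ANS) : 2601
# 3. countbox.peek() : 2601
# 4. countbox.amplify(x=-69) : -179469
# 5. countbox.quotient(x=0) : ToolError: division by zero
# 6. countbox.quotient(x=0) : ToolError: division by zero
# 7. countbox.negate() : 179469
# 8. countbox.peek() : 179469
# 9. countbox.seed(x=-52) : -52
# 10. countbox.minus(x=16) : -68


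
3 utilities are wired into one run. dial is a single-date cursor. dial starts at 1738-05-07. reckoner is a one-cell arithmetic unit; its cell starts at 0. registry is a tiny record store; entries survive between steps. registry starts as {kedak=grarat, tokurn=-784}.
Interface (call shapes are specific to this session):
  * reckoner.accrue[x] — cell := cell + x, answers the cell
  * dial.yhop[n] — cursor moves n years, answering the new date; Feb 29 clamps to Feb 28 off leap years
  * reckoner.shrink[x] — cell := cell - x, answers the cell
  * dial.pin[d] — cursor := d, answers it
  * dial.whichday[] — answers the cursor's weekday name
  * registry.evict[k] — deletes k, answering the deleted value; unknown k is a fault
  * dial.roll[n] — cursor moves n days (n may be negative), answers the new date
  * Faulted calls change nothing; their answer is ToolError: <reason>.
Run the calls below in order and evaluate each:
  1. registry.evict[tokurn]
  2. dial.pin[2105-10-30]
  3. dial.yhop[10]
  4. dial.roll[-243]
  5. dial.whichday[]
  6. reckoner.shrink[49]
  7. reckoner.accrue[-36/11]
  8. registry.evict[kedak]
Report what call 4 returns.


Answer: 2115-03-01

Derivation:
Act: registry.evict[k→tokurn]
Obs: -784
Act: dial.pin[d→2105-10-30]
Obs: 2105-10-30
Act: dial.yhop[n→10]
Obs: 2115-10-30
Act: dial.roll[n→-243]
Obs: 2115-03-01
Act: dial.whichday[]
Obs: Friday
Act: reckoner.shrink[x→49]
Obs: -49
Act: reckoner.accrue[x→-36/11]
Obs: -575/11
Act: registry.evict[k→kedak]
Obs: grarat
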